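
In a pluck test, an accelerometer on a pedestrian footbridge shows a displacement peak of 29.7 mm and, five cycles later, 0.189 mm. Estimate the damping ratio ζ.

0.159

Logarithmic decrement δ = (1/n)·ln(x₀/x_n) = (1/5)·ln(29.7/0.189) = (1/5)·ln(157.1) = 1.011.
ζ = δ/√(4π² + δ²) = 1.011/√(39.48 + 1.02) = 1.011/6.364 = 0.1589.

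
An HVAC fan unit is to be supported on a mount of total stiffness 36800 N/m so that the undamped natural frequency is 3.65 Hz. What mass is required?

ω_n = 2πf_n = 2π × 3.65 = 22.93 rad/s.
m = k/ω_n² = 36800/22.93² = 36800/526.0 = 69.97 kg.

70.0 kg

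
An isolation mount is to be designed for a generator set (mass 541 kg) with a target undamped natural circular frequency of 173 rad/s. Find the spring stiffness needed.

16200000 N/m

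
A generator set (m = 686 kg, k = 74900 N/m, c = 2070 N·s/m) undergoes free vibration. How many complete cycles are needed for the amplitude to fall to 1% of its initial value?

6 cycles

ζ = c/(2√(km)) = 2070/(2√(74900 × 686)) = 2070/14340 = 0.1444.
Logarithmic decrement δ = 2πζ/√(1 − ζ²) = 2π × 0.1444/√(1 − 0.0208) = 0.9168.
x_n/x₀ = e^(−nδ) ≤ 0.01; take ln: n ≥ ln(1/0.01)/δ = 4.605/0.9168 = 5.023.
So 6 complete cycles are required.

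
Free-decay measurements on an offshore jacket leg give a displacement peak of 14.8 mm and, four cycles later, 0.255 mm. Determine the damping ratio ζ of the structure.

Logarithmic decrement δ = (1/n)·ln(x₀/x_n) = (1/4)·ln(14.8/0.255) = (1/4)·ln(58.04) = 1.015.
ζ = δ/√(4π² + δ²) = 1.015/√(39.48 + 1.03) = 1.015/6.365 = 0.1595.

0.160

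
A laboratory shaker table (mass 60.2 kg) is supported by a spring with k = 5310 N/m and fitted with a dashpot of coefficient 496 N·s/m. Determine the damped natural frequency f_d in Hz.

ω_n = √(k/m) = √(5310/60.2) = 9.392 rad/s.
Critical damping c_c = 2√(k·m) = 2√(5310 × 60.2) = 1131 N·s/m, so ζ = c/c_c = 496/1131 = 0.4386.
ω_d = ω_n√(1 − ζ²) = 9.392 × √(1 − 0.192) = 8.440 rad/s.
f_d = ω_d/(2π) = 1.343 Hz.

1.34 Hz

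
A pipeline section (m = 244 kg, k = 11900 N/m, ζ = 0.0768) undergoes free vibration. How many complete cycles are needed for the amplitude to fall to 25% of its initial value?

Logarithmic decrement δ = 2πζ/√(1 − ζ²) = 2π × 0.07680/√(1 − 0.00590) = 0.4840.
x_n/x₀ = e^(−nδ) ≤ 0.25; take ln: n ≥ ln(1/0.25)/δ = 1.386/0.4840 = 2.864.
So 3 complete cycles are required.

3 cycles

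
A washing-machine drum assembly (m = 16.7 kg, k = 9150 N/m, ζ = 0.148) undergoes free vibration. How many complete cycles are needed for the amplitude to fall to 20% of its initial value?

2 cycles

Logarithmic decrement δ = 2πζ/√(1 − ζ²) = 2π × 0.1480/√(1 − 0.0219) = 0.9403.
x_n/x₀ = e^(−nδ) ≤ 0.2; take ln: n ≥ ln(1/0.2)/δ = 1.609/0.9403 = 1.712.
So 2 complete cycles are required.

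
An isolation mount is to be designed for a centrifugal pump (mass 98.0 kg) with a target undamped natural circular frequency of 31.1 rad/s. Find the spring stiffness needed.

k = m·ω_n² = 98.0 × 31.10² = 98.0 × 967.2 = 94790 N/m.

94800 N/m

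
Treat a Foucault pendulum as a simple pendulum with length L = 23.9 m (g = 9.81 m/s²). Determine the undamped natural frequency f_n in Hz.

For a simple pendulum ω_n = √(g/L) = √(9.81/23.9) = √0.4105 = 0.6407 rad/s.
f_n = ω_n/(2π) = 0.6407/6.283 = 0.1020 Hz.

0.102 Hz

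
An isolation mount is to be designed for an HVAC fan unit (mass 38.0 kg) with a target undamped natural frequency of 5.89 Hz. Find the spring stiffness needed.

52000 N/m

ω_n = 2πf_n = 2π × 5.89 = 37.01 rad/s.
k = m·ω_n² = 38.0 × 37.01² = 38.0 × 1370 = 52040 N/m.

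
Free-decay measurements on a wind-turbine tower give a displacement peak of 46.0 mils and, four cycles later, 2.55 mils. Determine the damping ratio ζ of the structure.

0.114

Logarithmic decrement δ = (1/n)·ln(x₀/x_n) = (1/4)·ln(46.0/2.55) = (1/4)·ln(18.04) = 0.7231.
ζ = δ/√(4π² + δ²) = 0.7231/√(39.48 + 0.523) = 0.7231/6.325 = 0.1143.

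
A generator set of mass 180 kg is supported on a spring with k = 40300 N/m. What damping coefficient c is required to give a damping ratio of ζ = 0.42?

c_c = 2√(k·m) = 2√(40300 × 180) = 5387 N·s/m.
c = ζ·c_c = 0.42 × 5387 = 2262 N·s/m.

2260 N·s/m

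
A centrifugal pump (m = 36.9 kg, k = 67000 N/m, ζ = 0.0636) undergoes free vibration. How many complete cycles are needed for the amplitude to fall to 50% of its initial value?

2 cycles

Logarithmic decrement δ = 2πζ/√(1 − ζ²) = 2π × 0.06360/√(1 − 0.00404) = 0.4004.
x_n/x₀ = e^(−nδ) ≤ 0.5; take ln: n ≥ ln(1/0.5)/δ = 0.6931/0.4004 = 1.731.
So 2 complete cycles are required.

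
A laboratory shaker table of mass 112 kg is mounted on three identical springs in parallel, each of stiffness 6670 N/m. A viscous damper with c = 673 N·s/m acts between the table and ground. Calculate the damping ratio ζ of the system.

Parallel springs add: k_eq = 3 × 6670 = 20010 N/m.
ω_n = √(k_eq/m) = √(20010/112) = 13.37 rad/s.
Critical damping c_c = 2√(k_eq·m) = 2√(20010 × 112) = 2994 N·s/m, so ζ = c/c_c = 673/2994 = 0.2248.

0.225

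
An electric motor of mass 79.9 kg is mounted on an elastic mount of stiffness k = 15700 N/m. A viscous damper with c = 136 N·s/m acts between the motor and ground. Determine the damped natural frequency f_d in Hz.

ω_n = √(k/m) = √(15700/79.9) = 14.02 rad/s.
Critical damping c_c = 2√(k·m) = 2√(15700 × 79.9) = 2240 N·s/m, so ζ = c/c_c = 136/2240 = 0.06071.
ω_d = ω_n√(1 − ζ²) = 14.02 × √(1 − 0.00369) = 13.99 rad/s.
f_d = ω_d/(2π) = 2.227 Hz.

2.23 Hz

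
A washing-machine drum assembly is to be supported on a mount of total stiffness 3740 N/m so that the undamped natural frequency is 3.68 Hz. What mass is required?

ω_n = 2πf_n = 2π × 3.68 = 23.12 rad/s.
m = k/ω_n² = 3740/23.12² = 3740/534.6 = 6.995 kg.

7.00 kg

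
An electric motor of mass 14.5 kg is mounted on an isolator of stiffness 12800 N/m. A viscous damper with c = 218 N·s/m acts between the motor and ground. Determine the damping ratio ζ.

ω_n = √(k/m) = √(12800/14.5) = 29.71 rad/s.
Critical damping c_c = 2√(k·m) = 2√(12800 × 14.5) = 861.6 N·s/m, so ζ = c/c_c = 218/861.6 = 0.2530.

0.253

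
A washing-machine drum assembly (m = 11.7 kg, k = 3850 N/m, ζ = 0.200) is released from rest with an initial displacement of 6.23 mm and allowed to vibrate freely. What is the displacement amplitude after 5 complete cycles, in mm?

0.0102 mm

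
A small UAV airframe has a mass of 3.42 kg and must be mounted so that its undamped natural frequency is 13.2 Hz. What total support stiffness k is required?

23500 N/m

ω_n = 2πf_n = 2π × 13.2 = 82.94 rad/s.
k = m·ω_n² = 3.42 × 82.94² = 3.42 × 6879 = 23530 N/m.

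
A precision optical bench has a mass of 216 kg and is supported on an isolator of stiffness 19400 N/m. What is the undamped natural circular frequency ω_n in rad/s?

ω_n = √(k/m) = √(19400/216) = √89.81 = 9.477 rad/s.

9.48 rad/s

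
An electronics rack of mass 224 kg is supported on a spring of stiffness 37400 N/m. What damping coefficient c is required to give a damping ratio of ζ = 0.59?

c_c = 2√(k·m) = 2√(37400 × 224) = 5789 N·s/m.
c = ζ·c_c = 0.59 × 5789 = 3415 N·s/m.

3420 N·s/m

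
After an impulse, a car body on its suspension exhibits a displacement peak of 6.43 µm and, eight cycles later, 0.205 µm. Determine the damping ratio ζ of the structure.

0.0684

Logarithmic decrement δ = (1/n)·ln(x₀/x_n) = (1/8)·ln(6.43/0.205) = (1/8)·ln(31.37) = 0.4307.
ζ = δ/√(4π² + δ²) = 0.4307/√(39.48 + 0.186) = 0.4307/6.298 = 0.06839.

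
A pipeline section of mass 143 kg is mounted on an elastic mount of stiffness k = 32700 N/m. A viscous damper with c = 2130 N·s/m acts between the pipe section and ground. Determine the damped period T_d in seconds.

ω_n = √(k/m) = √(32700/143) = 15.12 rad/s.
Critical damping c_c = 2√(k·m) = 2√(32700 × 143) = 4325 N·s/m, so ζ = c/c_c = 2130/4325 = 0.4925.
ω_d = ω_n√(1 − ζ²) = 15.12 × √(1 − 0.243) = 13.16 rad/s.
T_d = 2π/ω_d = 0.4774 s.

0.477 s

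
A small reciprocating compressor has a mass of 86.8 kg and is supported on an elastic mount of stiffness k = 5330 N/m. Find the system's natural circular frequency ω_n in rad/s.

7.84 rad/s

ω_n = √(k/m) = √(5330/86.8) = √61.41 = 7.836 rad/s.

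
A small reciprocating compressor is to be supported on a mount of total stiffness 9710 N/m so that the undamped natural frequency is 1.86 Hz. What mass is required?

ω_n = 2πf_n = 2π × 1.86 = 11.69 rad/s.
m = k/ω_n² = 9710/11.69² = 9710/136.6 = 71.09 kg.

71.1 kg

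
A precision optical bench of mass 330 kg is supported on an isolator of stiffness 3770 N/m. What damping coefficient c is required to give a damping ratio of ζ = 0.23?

513 N·s/m

c_c = 2√(k·m) = 2√(3770 × 330) = 2231 N·s/m.
c = ζ·c_c = 0.23 × 2231 = 513.1 N·s/m.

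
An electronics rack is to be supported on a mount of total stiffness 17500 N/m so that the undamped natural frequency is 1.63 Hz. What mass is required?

167 kg

ω_n = 2πf_n = 2π × 1.63 = 10.24 rad/s.
m = k/ω_n² = 17500/10.24² = 17500/104.9 = 166.8 kg.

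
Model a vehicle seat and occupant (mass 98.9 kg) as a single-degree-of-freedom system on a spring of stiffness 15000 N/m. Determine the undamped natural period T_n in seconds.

0.510 s

ω_n = √(k/m) = √(15000/98.9) = √151.7 = 12.32 rad/s.
T_n = 2π/ω_n = 6.283/12.32 = 0.5102 s.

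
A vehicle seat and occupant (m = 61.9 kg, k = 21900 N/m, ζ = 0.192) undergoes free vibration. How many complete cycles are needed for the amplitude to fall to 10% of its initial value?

Logarithmic decrement δ = 2πζ/√(1 − ζ²) = 2π × 0.1920/√(1 − 0.0369) = 1.229.
x_n/x₀ = e^(−nδ) ≤ 0.1; take ln: n ≥ ln(1/0.1)/δ = 2.303/1.229 = 1.873.
So 2 complete cycles are required.

2 cycles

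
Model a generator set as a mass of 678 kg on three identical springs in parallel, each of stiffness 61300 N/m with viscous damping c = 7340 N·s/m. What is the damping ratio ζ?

Parallel springs add: k_eq = 3 × 61300 = 183900 N/m.
ω_n = √(k_eq/m) = √(183900/678) = 16.47 rad/s.
Critical damping c_c = 2√(k_eq·m) = 2√(183900 × 678) = 22330 N·s/m, so ζ = c/c_c = 7340/22330 = 0.3287.

0.329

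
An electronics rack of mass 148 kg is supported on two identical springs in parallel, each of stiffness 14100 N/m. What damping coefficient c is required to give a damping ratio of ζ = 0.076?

Parallel springs add: k_eq = 2 × 14100 = 28200 N/m.
c_c = 2√(k_eq·m) = 2√(28200 × 148) = 4086 N·s/m.
c = ζ·c_c = 0.076 × 4086 = 310.5 N·s/m.

311 N·s/m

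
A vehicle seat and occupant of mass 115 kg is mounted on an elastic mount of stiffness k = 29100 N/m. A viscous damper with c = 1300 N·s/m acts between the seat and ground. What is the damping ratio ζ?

0.355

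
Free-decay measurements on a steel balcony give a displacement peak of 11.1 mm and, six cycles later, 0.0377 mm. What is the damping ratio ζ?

0.149

Logarithmic decrement δ = (1/n)·ln(x₀/x_n) = (1/6)·ln(11.1/0.0377) = (1/6)·ln(294.4) = 0.9475.
ζ = δ/√(4π² + δ²) = 0.9475/√(39.48 + 0.898) = 0.9475/6.354 = 0.1491.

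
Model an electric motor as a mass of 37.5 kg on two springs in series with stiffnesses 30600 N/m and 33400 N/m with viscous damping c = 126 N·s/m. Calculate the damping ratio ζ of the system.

Series springs: 1/k_eq = 1/30600 + 1/33400 = 6.262×10^-5, so k_eq = 15970 N/m.
ω_n = √(k_eq/m) = √(15970/37.5) = 20.64 rad/s.
Critical damping c_c = 2√(k_eq·m) = 2√(15970 × 37.5) = 1548 N·s/m, so ζ = c/c_c = 126/1548 = 0.08141.

0.0814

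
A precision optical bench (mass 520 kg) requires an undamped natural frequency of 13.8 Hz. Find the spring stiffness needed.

ω_n = 2πf_n = 2π × 13.8 = 86.71 rad/s.
k = m·ω_n² = 520 × 86.71² = 520 × 7518 = 3910000 N/m.

3910000 N/m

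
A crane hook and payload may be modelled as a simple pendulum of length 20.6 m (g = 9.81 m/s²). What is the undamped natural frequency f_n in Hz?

For a simple pendulum ω_n = √(g/L) = √(9.81/20.6) = √0.4762 = 0.6901 rad/s.
f_n = ω_n/(2π) = 0.6901/6.283 = 0.1098 Hz.

0.110 Hz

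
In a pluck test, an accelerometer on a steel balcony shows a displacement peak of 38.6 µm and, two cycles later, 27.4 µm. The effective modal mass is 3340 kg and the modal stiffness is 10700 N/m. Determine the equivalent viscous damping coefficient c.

326 N·s/m

Logarithmic decrement δ = (1/n)·ln(x₀/x_n) = (1/2)·ln(38.6/27.4) = (1/2)·ln(1.409) = 0.1714.
ζ = δ/√(4π² + δ²) = 0.1714/√(39.48 + 0.0294) = 0.1714/6.286 = 0.02726.
c = ζ · 2√(km) = 0.02726 × 2√(10700 × 3340) = 0.02726 × 11960 = 325.9 N·s/m.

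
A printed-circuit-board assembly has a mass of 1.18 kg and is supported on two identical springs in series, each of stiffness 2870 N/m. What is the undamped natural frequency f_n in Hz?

5.55 Hz

Series springs: 1/k_eq = 2/2870, so k_eq = 2870/2 = 1435 N/m.
ω_n = √(k_eq/m) = √(1435/1.18) = √1216 = 34.87 rad/s.
f_n = ω_n/(2π) = 34.87/6.283 = 5.550 Hz.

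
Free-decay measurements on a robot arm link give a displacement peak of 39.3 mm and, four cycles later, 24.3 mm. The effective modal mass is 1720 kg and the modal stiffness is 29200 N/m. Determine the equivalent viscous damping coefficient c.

Logarithmic decrement δ = (1/n)·ln(x₀/x_n) = (1/4)·ln(39.3/24.3) = (1/4)·ln(1.617) = 0.1202.
ζ = δ/√(4π² + δ²) = 0.1202/√(39.48 + 0.0144) = 0.1202/6.284 = 0.01912.
c = ζ · 2√(km) = 0.01912 × 2√(29200 × 1720) = 0.01912 × 14170 = 271.1 N·s/m.

271 N·s/m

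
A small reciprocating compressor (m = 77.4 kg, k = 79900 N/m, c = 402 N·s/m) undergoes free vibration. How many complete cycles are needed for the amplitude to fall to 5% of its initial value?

6 cycles

ζ = c/(2√(km)) = 402/(2√(79900 × 77.4)) = 402/4974 = 0.08083.
Logarithmic decrement δ = 2πζ/√(1 − ζ²) = 2π × 0.08083/√(1 − 0.00653) = 0.5095.
x_n/x₀ = e^(−nδ) ≤ 0.05; take ln: n ≥ ln(1/0.05)/δ = 2.996/0.5095 = 5.880.
So 6 complete cycles are required.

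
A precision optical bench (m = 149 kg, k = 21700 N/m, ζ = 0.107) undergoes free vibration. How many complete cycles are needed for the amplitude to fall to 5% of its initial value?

Logarithmic decrement δ = 2πζ/√(1 − ζ²) = 2π × 0.1070/√(1 − 0.0114) = 0.6762.
x_n/x₀ = e^(−nδ) ≤ 0.05; take ln: n ≥ ln(1/0.05)/δ = 2.996/0.6762 = 4.430.
So 5 complete cycles are required.

5 cycles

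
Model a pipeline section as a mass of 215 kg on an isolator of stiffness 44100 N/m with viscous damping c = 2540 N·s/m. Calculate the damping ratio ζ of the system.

ω_n = √(k/m) = √(44100/215) = 14.32 rad/s.
Critical damping c_c = 2√(k·m) = 2√(44100 × 215) = 6158 N·s/m, so ζ = c/c_c = 2540/6158 = 0.4124.

0.412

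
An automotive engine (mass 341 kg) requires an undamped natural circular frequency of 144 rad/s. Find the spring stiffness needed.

7070000 N/m

k = m·ω_n² = 341 × 144.0² = 341 × 20740 = 7071000 N/m.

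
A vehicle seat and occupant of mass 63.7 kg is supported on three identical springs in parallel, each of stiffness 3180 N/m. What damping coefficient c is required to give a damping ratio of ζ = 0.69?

1080 N·s/m

Parallel springs add: k_eq = 3 × 3180 = 9540 N/m.
c_c = 2√(k_eq·m) = 2√(9540 × 63.7) = 1559 N·s/m.
c = ζ·c_c = 0.69 × 1559 = 1076 N·s/m.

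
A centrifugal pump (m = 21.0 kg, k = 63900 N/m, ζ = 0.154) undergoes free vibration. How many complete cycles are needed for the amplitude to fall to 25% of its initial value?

Logarithmic decrement δ = 2πζ/√(1 − ζ²) = 2π × 0.1540/√(1 − 0.0237) = 0.9793.
x_n/x₀ = e^(−nδ) ≤ 0.25; take ln: n ≥ ln(1/0.25)/δ = 1.386/0.9793 = 1.416.
So 2 complete cycles are required.

2 cycles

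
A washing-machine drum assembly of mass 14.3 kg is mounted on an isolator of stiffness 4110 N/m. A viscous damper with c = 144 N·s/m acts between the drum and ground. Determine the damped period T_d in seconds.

0.388 s

ω_n = √(k/m) = √(4110/14.3) = 16.95 rad/s.
Critical damping c_c = 2√(k·m) = 2√(4110 × 14.3) = 484.9 N·s/m, so ζ = c/c_c = 144/484.9 = 0.2970.
ω_d = ω_n√(1 − ζ²) = 16.95 × √(1 − 0.0882) = 16.19 rad/s.
T_d = 2π/ω_d = 0.3881 s.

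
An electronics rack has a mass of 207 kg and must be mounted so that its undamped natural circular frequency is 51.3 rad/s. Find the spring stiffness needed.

k = m·ω_n² = 207 × 51.30² = 207 × 2632 = 544800 N/m.

545000 N/m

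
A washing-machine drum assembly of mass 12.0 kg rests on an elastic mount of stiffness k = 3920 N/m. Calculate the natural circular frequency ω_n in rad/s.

18.1 rad/s

ω_n = √(k/m) = √(3920/12.0) = √326.7 = 18.07 rad/s.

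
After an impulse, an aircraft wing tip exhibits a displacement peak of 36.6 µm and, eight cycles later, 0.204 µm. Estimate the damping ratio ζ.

Logarithmic decrement δ = (1/n)·ln(x₀/x_n) = (1/8)·ln(36.6/0.204) = (1/8)·ln(179.4) = 0.6487.
ζ = δ/√(4π² + δ²) = 0.6487/√(39.48 + 0.421) = 0.6487/6.317 = 0.1027.

0.103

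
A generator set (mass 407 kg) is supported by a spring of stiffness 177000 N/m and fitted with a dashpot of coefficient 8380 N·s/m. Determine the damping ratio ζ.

ω_n = √(k/m) = √(177000/407) = 20.85 rad/s.
Critical damping c_c = 2√(k·m) = 2√(177000 × 407) = 16980 N·s/m, so ζ = c/c_c = 8380/16980 = 0.4937.

0.494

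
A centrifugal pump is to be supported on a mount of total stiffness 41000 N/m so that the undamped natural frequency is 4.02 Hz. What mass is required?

64.3 kg

ω_n = 2πf_n = 2π × 4.02 = 25.26 rad/s.
m = k/ω_n² = 41000/25.26² = 41000/638.0 = 64.26 kg.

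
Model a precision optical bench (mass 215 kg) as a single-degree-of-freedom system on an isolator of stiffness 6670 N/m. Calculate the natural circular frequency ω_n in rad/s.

ω_n = √(k/m) = √(6670/215) = √31.02 = 5.570 rad/s.

5.57 rad/s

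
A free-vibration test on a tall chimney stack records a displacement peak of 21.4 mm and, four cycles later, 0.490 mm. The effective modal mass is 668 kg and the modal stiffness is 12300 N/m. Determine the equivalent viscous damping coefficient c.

Logarithmic decrement δ = (1/n)·ln(x₀/x_n) = (1/4)·ln(21.4/0.490) = (1/4)·ln(43.67) = 0.9442.
ζ = δ/√(4π² + δ²) = 0.9442/√(39.48 + 0.891) = 0.9442/6.354 = 0.1486.
c = ζ · 2√(km) = 0.1486 × 2√(12300 × 668) = 0.1486 × 5733 = 851.9 N·s/m.

852 N·s/m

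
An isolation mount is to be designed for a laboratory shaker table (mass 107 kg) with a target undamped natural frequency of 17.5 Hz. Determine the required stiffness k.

1290000 N/m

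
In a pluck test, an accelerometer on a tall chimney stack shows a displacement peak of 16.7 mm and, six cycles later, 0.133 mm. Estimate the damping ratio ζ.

0.127

Logarithmic decrement δ = (1/n)·ln(x₀/x_n) = (1/6)·ln(16.7/0.133) = (1/6)·ln(125.6) = 0.8055.
ζ = δ/√(4π² + δ²) = 0.8055/√(39.48 + 0.649) = 0.8055/6.335 = 0.1272.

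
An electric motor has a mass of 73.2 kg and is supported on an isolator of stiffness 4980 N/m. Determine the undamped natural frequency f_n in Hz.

ω_n = √(k/m) = √(4980/73.2) = √68.03 = 8.248 rad/s.
f_n = ω_n/(2π) = 8.248/6.283 = 1.313 Hz.

1.31 Hz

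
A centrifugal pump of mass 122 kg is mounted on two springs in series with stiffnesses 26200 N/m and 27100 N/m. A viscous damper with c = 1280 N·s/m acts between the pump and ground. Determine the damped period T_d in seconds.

Series springs: 1/k_eq = 1/26200 + 1/27100 = 7.507×10^-5, so k_eq = 13320 N/m.
ω_n = √(k_eq/m) = √(13320/122) = 10.45 rad/s.
Critical damping c_c = 2√(k_eq·m) = 2√(13320 × 122) = 2550 N·s/m, so ζ = c/c_c = 1280/2550 = 0.5020.
ω_d = ω_n√(1 − ζ²) = 10.45 × √(1 − 0.252) = 9.037 rad/s.
T_d = 2π/ω_d = 0.6953 s.

0.695 s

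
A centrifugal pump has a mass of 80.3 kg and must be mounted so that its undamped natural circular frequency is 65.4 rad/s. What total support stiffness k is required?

k = m·ω_n² = 80.3 × 65.40² = 80.3 × 4277 = 343500 N/m.

343000 N/m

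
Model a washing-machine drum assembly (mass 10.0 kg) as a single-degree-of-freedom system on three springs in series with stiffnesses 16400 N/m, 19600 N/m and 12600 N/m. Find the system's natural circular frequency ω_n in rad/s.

22.9 rad/s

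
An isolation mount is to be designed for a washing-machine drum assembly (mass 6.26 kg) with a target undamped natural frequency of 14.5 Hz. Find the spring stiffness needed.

52000 N/m

ω_n = 2πf_n = 2π × 14.5 = 91.11 rad/s.
k = m·ω_n² = 6.26 × 91.11² = 6.26 × 8300 = 51960 N/m.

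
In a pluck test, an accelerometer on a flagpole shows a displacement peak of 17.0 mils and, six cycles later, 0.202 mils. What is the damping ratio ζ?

0.117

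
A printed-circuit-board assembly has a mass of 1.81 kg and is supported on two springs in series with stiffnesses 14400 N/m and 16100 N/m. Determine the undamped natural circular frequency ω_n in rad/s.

Series springs: 1/k_eq = 1/14400 + 1/16100 = 0.0001316, so k_eq = 7601 N/m.
ω_n = √(k_eq/m) = √(7601/1.81) = √4200 = 64.80 rad/s.

64.8 rad/s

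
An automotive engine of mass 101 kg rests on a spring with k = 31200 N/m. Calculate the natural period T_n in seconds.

0.357 s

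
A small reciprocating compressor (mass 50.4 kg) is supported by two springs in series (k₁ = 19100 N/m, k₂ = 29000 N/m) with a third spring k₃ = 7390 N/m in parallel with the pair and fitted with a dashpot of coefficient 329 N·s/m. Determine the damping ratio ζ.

0.169

Series pair: k_s = k₁k₂/(k₁+k₂) = (19100)(29000)/(19100 + 29000) = 11520 N/m. In parallel with k₃: k_eq = 11520 + 7390 = 18910 N/m.
ω_n = √(k_eq/m) = √(18910/50.4) = 19.37 rad/s.
Critical damping c_c = 2√(k_eq·m) = 2√(18910 × 50.4) = 1952 N·s/m, so ζ = c/c_c = 329/1952 = 0.1685.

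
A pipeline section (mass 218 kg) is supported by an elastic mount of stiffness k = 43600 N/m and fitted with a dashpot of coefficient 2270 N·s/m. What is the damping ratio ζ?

0.368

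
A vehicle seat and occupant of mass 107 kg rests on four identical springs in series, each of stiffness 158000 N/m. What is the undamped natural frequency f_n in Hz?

3.06 Hz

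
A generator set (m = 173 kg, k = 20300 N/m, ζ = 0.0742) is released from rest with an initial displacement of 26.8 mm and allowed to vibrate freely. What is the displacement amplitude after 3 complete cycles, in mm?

Logarithmic decrement δ = 2πζ/√(1 − ζ²) = 2π × 0.07420/√(1 − 0.00551) = 0.4675.
After n cycles, x_n/x₀ = e^(−nδ), so x_3 = 26.8 × e^(−3 × 0.4675) = 26.8 × 0.2460 = 6.592 mm.

6.59 mm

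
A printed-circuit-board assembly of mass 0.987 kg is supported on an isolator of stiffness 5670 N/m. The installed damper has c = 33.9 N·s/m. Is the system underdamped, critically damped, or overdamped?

c_c = 2√(k·m) = 149.6 N·s/m; ζ = c/c_c = 33.9/149.6 = 0.227.
Since ζ < 1 the system is underdamped.

underdamped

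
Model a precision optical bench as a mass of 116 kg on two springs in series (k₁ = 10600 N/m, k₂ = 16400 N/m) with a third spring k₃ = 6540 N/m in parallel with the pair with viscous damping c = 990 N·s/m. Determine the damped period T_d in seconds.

0.649 s

Series pair: k_s = k₁k₂/(k₁+k₂) = (10600)(16400)/(10600 + 16400) = 6439 N/m. In parallel with k₃: k_eq = 6439 + 6540 = 12980 N/m.
ω_n = √(k_eq/m) = √(12980/116) = 10.58 rad/s.
Critical damping c_c = 2√(k_eq·m) = 2√(12980 × 116) = 2454 N·s/m, so ζ = c/c_c = 990/2454 = 0.4034.
ω_d = ω_n√(1 − ζ²) = 10.58 × √(1 − 0.163) = 9.679 rad/s.
T_d = 2π/ω_d = 0.6492 s.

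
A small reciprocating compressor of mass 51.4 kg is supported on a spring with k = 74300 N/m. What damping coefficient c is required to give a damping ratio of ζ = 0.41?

1600 N·s/m

c_c = 2√(k·m) = 2√(74300 × 51.4) = 3908 N·s/m.
c = ζ·c_c = 0.41 × 3908 = 1602 N·s/m.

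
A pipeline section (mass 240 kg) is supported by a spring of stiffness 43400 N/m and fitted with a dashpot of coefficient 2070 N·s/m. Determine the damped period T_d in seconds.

ω_n = √(k/m) = √(43400/240) = 13.45 rad/s.
Critical damping c_c = 2√(k·m) = 2√(43400 × 240) = 6455 N·s/m, so ζ = c/c_c = 2070/6455 = 0.3207.
ω_d = ω_n√(1 − ζ²) = 13.45 × √(1 − 0.103) = 12.74 rad/s.
T_d = 2π/ω_d = 0.4933 s.

0.493 s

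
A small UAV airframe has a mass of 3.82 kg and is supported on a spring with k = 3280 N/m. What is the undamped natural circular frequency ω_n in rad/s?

29.3 rad/s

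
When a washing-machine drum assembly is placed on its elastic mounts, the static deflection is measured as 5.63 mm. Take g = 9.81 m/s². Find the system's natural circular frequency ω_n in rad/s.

41.7 rad/s

ω_n = √(g/δ_st) = √(9.81/0.00563) = √1742 = 41.74 rad/s.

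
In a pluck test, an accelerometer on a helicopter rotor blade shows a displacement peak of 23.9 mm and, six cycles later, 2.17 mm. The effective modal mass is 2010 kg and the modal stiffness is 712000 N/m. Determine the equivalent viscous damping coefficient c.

4810 N·s/m

Logarithmic decrement δ = (1/n)·ln(x₀/x_n) = (1/6)·ln(23.9/2.17) = (1/6)·ln(11.01) = 0.3999.
ζ = δ/√(4π² + δ²) = 0.3999/√(39.48 + 0.160) = 0.3999/6.296 = 0.06351.
c = ζ · 2√(km) = 0.06351 × 2√(712000 × 2010) = 0.06351 × 75660 = 4805 N·s/m.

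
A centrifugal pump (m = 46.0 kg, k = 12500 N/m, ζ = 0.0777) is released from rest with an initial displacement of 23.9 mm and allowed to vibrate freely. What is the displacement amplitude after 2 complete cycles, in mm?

Logarithmic decrement δ = 2πζ/√(1 − ζ²) = 2π × 0.07770/√(1 − 0.00604) = 0.4897.
After n cycles, x_n/x₀ = e^(−nδ), so x_2 = 23.9 × e^(−2 × 0.4897) = 23.9 × 0.3755 = 8.976 mm.

8.98 mm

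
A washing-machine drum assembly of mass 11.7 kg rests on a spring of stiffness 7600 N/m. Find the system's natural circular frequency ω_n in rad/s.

25.5 rad/s

ω_n = √(k/m) = √(7600/11.7) = √649.6 = 25.49 rad/s.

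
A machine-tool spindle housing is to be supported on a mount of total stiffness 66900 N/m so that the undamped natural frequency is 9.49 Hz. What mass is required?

ω_n = 2πf_n = 2π × 9.49 = 59.63 rad/s.
m = k/ω_n² = 66900/59.63² = 66900/3555 = 18.82 kg.

18.8 kg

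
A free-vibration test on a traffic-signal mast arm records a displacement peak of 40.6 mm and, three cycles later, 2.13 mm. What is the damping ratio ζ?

0.154

Logarithmic decrement δ = (1/n)·ln(x₀/x_n) = (1/3)·ln(40.6/2.13) = (1/3)·ln(19.06) = 0.9825.
ζ = δ/√(4π² + δ²) = 0.9825/√(39.48 + 0.965) = 0.9825/6.360 = 0.1545.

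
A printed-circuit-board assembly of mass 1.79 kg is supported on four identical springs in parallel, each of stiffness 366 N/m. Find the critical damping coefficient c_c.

Parallel springs add: k_eq = 4 × 366 = 1464 N/m.
c_c = 2√(k_eq·m) = 2√(1464 × 1.79) = 2 × 51.19 = 102.4 N·s/m.

102 N·s/m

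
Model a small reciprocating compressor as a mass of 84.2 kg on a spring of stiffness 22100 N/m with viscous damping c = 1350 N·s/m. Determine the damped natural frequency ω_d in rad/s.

14.1 rad/s

ω_n = √(k/m) = √(22100/84.2) = 16.20 rad/s.
Critical damping c_c = 2√(k·m) = 2√(22100 × 84.2) = 2728 N·s/m, so ζ = c/c_c = 1350/2728 = 0.4948.
ω_d = ω_n√(1 − ζ²) = 16.20 × √(1 − 0.245) = 14.08 rad/s.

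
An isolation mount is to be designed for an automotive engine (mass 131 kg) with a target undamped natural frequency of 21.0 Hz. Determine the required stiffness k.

ω_n = 2πf_n = 2π × 21.0 = 131.9 rad/s.
k = m·ω_n² = 131 × 131.9² = 131 × 17410 = 2281000 N/m.

2280000 N/m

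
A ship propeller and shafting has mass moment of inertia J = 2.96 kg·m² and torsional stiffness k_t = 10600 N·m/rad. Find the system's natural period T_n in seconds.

0.105 s

ω_n = √(k_t/J) = √(10600/2.96) = √3581 = 59.84 rad/s.
T_n = 2π/ω_n = 6.283/59.84 = 0.1050 s.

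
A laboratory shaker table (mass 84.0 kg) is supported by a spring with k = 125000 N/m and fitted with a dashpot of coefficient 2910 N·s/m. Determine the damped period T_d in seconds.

ω_n = √(k/m) = √(125000/84.0) = 38.58 rad/s.
Critical damping c_c = 2√(k·m) = 2√(125000 × 84.0) = 6481 N·s/m, so ζ = c/c_c = 2910/6481 = 0.4490.
ω_d = ω_n√(1 − ζ²) = 38.58 × √(1 − 0.202) = 34.47 rad/s.
T_d = 2π/ω_d = 0.1823 s.

0.182 s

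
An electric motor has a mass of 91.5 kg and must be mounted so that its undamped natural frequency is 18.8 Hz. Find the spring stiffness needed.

ω_n = 2πf_n = 2π × 18.8 = 118.1 rad/s.
k = m·ω_n² = 91.5 × 118.1² = 91.5 × 13950 = 1277000 N/m.

1280000 N/m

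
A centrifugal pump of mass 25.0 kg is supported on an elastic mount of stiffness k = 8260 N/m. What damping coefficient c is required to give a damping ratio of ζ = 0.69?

627 N·s/m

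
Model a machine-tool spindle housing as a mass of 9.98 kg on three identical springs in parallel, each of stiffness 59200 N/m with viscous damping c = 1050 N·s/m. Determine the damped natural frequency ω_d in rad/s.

123 rad/s

Parallel springs add: k_eq = 3 × 59200 = 177600 N/m.
ω_n = √(k_eq/m) = √(177600/9.98) = 133.4 rad/s.
Critical damping c_c = 2√(k_eq·m) = 2√(177600 × 9.98) = 2663 N·s/m, so ζ = c/c_c = 1050/2663 = 0.3943.
ω_d = ω_n√(1 − ζ²) = 133.4 × √(1 − 0.156) = 122.6 rad/s.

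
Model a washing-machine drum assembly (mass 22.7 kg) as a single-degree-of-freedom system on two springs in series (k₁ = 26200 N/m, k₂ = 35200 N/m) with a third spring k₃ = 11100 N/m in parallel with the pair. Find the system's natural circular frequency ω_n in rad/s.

33.9 rad/s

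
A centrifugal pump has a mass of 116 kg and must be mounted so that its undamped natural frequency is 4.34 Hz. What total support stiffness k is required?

ω_n = 2πf_n = 2π × 4.34 = 27.27 rad/s.
k = m·ω_n² = 116 × 27.27² = 116 × 743.6 = 86260 N/m.

86300 N/m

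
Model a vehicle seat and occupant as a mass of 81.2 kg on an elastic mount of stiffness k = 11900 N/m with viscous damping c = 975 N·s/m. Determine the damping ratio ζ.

ω_n = √(k/m) = √(11900/81.2) = 12.11 rad/s.
Critical damping c_c = 2√(k·m) = 2√(11900 × 81.2) = 1966 N·s/m, so ζ = c/c_c = 975/1966 = 0.4959.

0.496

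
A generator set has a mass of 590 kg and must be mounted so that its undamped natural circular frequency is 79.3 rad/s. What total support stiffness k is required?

k = m·ω_n² = 590 × 79.30² = 590 × 6288 = 3710000 N/m.

3710000 N/m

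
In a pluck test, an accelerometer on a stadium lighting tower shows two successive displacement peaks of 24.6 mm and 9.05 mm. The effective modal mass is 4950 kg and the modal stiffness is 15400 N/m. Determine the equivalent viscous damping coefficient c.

2740 N·s/m

Logarithmic decrement δ = (1/n)·ln(x₀/x_n) = (1/1)·ln(24.6/9.05) = (1/1)·ln(2.718) = 1.000.
ζ = δ/√(4π² + δ²) = 1.000/√(39.48 + 1.00) = 1.000/6.362 = 0.1572.
c = ζ · 2√(km) = 0.1572 × 2√(15400 × 4950) = 0.1572 × 17460 = 2745 N·s/m.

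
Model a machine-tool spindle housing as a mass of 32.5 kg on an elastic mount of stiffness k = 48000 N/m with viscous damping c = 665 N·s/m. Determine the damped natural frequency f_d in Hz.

5.90 Hz

ω_n = √(k/m) = √(48000/32.5) = 38.43 rad/s.
Critical damping c_c = 2√(k·m) = 2√(48000 × 32.5) = 2498 N·s/m, so ζ = c/c_c = 665/2498 = 0.2662.
ω_d = ω_n√(1 − ζ²) = 38.43 × √(1 − 0.0709) = 37.04 rad/s.
f_d = ω_d/(2π) = 5.896 Hz.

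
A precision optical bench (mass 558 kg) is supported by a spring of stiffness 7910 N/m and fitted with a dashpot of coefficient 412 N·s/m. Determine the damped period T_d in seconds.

ω_n = √(k/m) = √(7910/558) = 3.765 rad/s.
Critical damping c_c = 2√(k·m) = 2√(7910 × 558) = 4202 N·s/m, so ζ = c/c_c = 412/4202 = 0.09805.
ω_d = ω_n√(1 − ζ²) = 3.765 × √(1 − 0.00961) = 3.747 rad/s.
T_d = 2π/ω_d = 1.677 s.

1.68 s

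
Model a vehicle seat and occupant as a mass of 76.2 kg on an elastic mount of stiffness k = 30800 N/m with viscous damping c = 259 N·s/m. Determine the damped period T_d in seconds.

ω_n = √(k/m) = √(30800/76.2) = 20.10 rad/s.
Critical damping c_c = 2√(k·m) = 2√(30800 × 76.2) = 3064 N·s/m, so ζ = c/c_c = 259/3064 = 0.08453.
ω_d = ω_n√(1 − ζ²) = 20.10 × √(1 − 0.00715) = 20.03 rad/s.
T_d = 2π/ω_d = 0.3136 s.

0.314 s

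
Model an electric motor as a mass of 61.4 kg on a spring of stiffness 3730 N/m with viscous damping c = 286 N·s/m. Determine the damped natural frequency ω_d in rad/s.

7.44 rad/s

ω_n = √(k/m) = √(3730/61.4) = 7.794 rad/s.
Critical damping c_c = 2√(k·m) = 2√(3730 × 61.4) = 957.1 N·s/m, so ζ = c/c_c = 286/957.1 = 0.2988.
ω_d = ω_n√(1 − ζ²) = 7.794 × √(1 − 0.0893) = 7.438 rad/s.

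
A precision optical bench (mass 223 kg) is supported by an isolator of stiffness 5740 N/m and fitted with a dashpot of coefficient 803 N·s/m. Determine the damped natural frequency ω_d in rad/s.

4.74 rad/s

ω_n = √(k/m) = √(5740/223) = 5.073 rad/s.
Critical damping c_c = 2√(k·m) = 2√(5740 × 223) = 2263 N·s/m, so ζ = c/c_c = 803/2263 = 0.3549.
ω_d = ω_n√(1 − ζ²) = 5.073 × √(1 − 0.126) = 4.743 rad/s.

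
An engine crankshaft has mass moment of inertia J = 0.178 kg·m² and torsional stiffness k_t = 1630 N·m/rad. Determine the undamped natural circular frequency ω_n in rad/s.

ω_n = √(k_t/J) = √(1630/0.178) = √9157 = 95.69 rad/s.

95.7 rad/s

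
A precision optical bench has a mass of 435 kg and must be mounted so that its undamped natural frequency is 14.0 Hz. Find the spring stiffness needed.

3370000 N/m

ω_n = 2πf_n = 2π × 14.0 = 87.96 rad/s.
k = m·ω_n² = 435 × 87.96² = 435 × 7738 = 3366000 N/m.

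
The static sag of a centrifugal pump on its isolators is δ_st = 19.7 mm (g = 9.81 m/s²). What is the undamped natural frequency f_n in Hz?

3.55 Hz

ω_n = √(g/δ_st) = √(9.81/0.0197) = √498.0 = 22.32 rad/s.
f_n = ω_n/(2π) = 22.32/6.283 = 3.552 Hz.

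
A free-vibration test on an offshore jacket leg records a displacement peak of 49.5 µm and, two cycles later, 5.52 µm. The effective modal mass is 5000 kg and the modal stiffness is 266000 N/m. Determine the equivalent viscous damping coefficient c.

12500 N·s/m

Logarithmic decrement δ = (1/n)·ln(x₀/x_n) = (1/2)·ln(49.5/5.52) = (1/2)·ln(8.967) = 1.097.
ζ = δ/√(4π² + δ²) = 1.097/√(39.48 + 1.20) = 1.097/6.378 = 0.1720.
c = ζ · 2√(km) = 0.1720 × 2√(266000 × 5000) = 0.1720 × 72940 = 12540 N·s/m.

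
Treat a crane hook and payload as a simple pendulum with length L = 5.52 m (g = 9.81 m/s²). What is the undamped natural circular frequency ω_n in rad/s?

1.33 rad/s

For a simple pendulum ω_n = √(g/L) = √(9.81/5.52) = √1.777 = 1.333 rad/s.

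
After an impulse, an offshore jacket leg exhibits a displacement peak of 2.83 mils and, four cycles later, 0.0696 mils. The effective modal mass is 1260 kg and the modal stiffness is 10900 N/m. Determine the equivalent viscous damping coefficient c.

1080 N·s/m

Logarithmic decrement δ = (1/n)·ln(x₀/x_n) = (1/4)·ln(2.83/0.0696) = (1/4)·ln(40.66) = 0.9263.
ζ = δ/√(4π² + δ²) = 0.9263/√(39.48 + 0.858) = 0.9263/6.351 = 0.1459.
c = ζ · 2√(km) = 0.1459 × 2√(10900 × 1260) = 0.1459 × 7412 = 1081 N·s/m.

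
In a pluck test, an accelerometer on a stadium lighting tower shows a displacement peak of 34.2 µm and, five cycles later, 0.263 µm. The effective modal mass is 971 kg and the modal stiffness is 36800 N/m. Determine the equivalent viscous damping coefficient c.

1830 N·s/m

Logarithmic decrement δ = (1/n)·ln(x₀/x_n) = (1/5)·ln(34.2/0.263) = (1/5)·ln(130.0) = 0.9736.
ζ = δ/√(4π² + δ²) = 0.9736/√(39.48 + 0.948) = 0.9736/6.358 = 0.1531.
c = ζ · 2√(km) = 0.1531 × 2√(36800 × 971) = 0.1531 × 11960 = 1831 N·s/m.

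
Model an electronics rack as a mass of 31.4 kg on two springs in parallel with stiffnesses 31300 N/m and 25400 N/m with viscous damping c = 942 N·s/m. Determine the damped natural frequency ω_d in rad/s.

39.8 rad/s

Parallel springs add: k_eq = 31300 + 25400 = 56700 N/m.
ω_n = √(k_eq/m) = √(56700/31.4) = 42.49 rad/s.
Critical damping c_c = 2√(k_eq·m) = 2√(56700 × 31.4) = 2669 N·s/m, so ζ = c/c_c = 942/2669 = 0.3530.
ω_d = ω_n√(1 − ζ²) = 42.49 × √(1 − 0.125) = 39.76 rad/s.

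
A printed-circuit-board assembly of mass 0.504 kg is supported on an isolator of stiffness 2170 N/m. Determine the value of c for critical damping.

66.1 N·s/m

c_c = 2√(k·m) = 2√(2170 × 0.504) = 2 × 33.07 = 66.14 N·s/m.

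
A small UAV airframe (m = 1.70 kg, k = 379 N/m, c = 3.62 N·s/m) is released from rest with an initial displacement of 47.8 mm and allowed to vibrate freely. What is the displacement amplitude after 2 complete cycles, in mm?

ζ = c/(2√(km)) = 3.62/(2√(379 × 1.70)) = 3.62/50.77 = 0.07131.
Logarithmic decrement δ = 2πζ/√(1 − ζ²) = 2π × 0.07131/√(1 − 0.00508) = 0.4492.
After n cycles, x_n/x₀ = e^(−nδ), so x_2 = 47.8 × e^(−2 × 0.4492) = 47.8 × 0.4072 = 19.47 mm.

19.5 mm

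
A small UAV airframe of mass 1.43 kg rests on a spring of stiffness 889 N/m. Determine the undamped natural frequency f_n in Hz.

ω_n = √(k/m) = √(889.0/1.43) = √621.7 = 24.93 rad/s.
f_n = ω_n/(2π) = 24.93/6.283 = 3.968 Hz.

3.97 Hz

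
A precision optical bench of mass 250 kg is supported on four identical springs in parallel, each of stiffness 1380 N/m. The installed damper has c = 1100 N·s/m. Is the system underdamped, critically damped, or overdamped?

Parallel springs add: k_eq = 4 × 1380 = 5520 N/m.
c_c = 2√(k_eq·m) = 2349 N·s/m; ζ = c/c_c = 1100/2349 = 0.468.
Since ζ < 1 the system is underdamped.

underdamped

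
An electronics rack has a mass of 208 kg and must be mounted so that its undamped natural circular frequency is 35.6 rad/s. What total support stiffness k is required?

k = m·ω_n² = 208 × 35.60² = 208 × 1267 = 263600 N/m.

264000 N/m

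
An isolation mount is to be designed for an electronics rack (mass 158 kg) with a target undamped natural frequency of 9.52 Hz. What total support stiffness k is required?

565000 N/m

ω_n = 2πf_n = 2π × 9.52 = 59.82 rad/s.
k = m·ω_n² = 158 × 59.82² = 158 × 3578 = 565300 N/m.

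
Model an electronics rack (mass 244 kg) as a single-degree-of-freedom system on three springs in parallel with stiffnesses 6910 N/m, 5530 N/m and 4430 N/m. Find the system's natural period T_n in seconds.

Parallel springs add: k_eq = 6910 + 5530 + 4430 = 16870 N/m.
ω_n = √(k_eq/m) = √(16870/244) = √69.14 = 8.315 rad/s.
T_n = 2π/ω_n = 6.283/8.315 = 0.7556 s.

0.756 s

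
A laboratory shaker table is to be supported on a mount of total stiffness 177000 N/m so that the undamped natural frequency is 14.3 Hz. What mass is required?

ω_n = 2πf_n = 2π × 14.3 = 89.85 rad/s.
m = k/ω_n² = 177000/89.85² = 177000/8073 = 21.93 kg.

21.9 kg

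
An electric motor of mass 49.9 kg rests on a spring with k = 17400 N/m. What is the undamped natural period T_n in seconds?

0.336 s

ω_n = √(k/m) = √(17400/49.9) = √348.7 = 18.67 rad/s.
T_n = 2π/ω_n = 6.283/18.67 = 0.3365 s.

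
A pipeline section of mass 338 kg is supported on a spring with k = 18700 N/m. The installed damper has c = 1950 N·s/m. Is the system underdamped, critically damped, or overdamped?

c_c = 2√(k·m) = 5028 N·s/m; ζ = c/c_c = 1950/5028 = 0.388.
Since ζ < 1 the system is underdamped.

underdamped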